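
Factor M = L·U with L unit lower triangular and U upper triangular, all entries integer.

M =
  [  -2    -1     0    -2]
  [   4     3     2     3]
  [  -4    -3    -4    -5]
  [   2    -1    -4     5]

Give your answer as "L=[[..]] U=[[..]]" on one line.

L=[[1,0,0,0],[-2,1,0,0],[2,-1,1,0],[-1,-2,0,1]] U=[[-2,-1,0,-2],[0,1,2,-1],[0,0,-2,-2],[0,0,0,1]]

  r1 -= -2·r0 → [0,1,2,-1]
  r2 -= 2·r0 → [0,-1,-4,-1]
  r3 -= -1·r0 → [0,-2,-4,3]
  r2 -= -1·r1 → [0,0,-2,-2]
  r3 -= -2·r1 → [0,0,0,1]
  r3 -= 0·r2 → [0,0,0,1]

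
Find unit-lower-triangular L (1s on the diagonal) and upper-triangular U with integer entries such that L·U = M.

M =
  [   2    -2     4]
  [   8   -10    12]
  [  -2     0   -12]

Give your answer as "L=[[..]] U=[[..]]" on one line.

  R1 -= 4·R0 → [0,-2,-4]
  R2 -= -1·R0 → [0,-2,-8]
  R2 -= 1·R1 → [0,0,-4]

L=[[1,0,0],[4,1,0],[-1,1,1]] U=[[2,-2,4],[0,-2,-4],[0,0,-4]]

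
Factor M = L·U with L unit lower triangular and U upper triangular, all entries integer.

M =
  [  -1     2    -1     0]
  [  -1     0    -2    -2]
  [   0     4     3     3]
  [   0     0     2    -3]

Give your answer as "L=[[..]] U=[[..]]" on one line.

  R1 -= 1·R0 → [0,-2,-1,-2]
  R2 -= 0·R0 → [0,4,3,3]
  R3 -= 0·R0 → [0,0,2,-3]
  R2 -= -2·R1 → [0,0,1,-1]
  R3 -= 0·R1 → [0,0,2,-3]
  R3 -= 2·R2 → [0,0,0,-1]

L=[[1,0,0,0],[1,1,0,0],[0,-2,1,0],[0,0,2,1]] U=[[-1,2,-1,0],[0,-2,-1,-2],[0,0,1,-1],[0,0,0,-1]]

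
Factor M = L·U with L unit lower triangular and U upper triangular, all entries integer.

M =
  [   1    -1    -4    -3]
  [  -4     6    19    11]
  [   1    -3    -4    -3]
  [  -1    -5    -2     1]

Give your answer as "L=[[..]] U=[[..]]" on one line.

  R1 -= -4·R0 → [0,2,3,-1]
  R2 -= 1·R0 → [0,-2,0,0]
  R3 -= -1·R0 → [0,-6,-6,-2]
  R2 -= -1·R1 → [0,0,3,-1]
  R3 -= -3·R1 → [0,0,3,-5]
  R3 -= 1·R2 → [0,0,0,-4]

L=[[1,0,0,0],[-4,1,0,0],[1,-1,1,0],[-1,-3,1,1]] U=[[1,-1,-4,-3],[0,2,3,-1],[0,0,3,-1],[0,0,0,-4]]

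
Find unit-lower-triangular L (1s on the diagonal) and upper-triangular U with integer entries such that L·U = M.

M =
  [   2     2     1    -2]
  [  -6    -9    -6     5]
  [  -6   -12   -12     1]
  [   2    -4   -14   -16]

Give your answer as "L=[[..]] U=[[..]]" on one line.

  R1 -= -3·R0 → [0,-3,-3,-1]
  R2 -= -3·R0 → [0,-6,-9,-5]
  R3 -= 1·R0 → [0,-6,-15,-14]
  R2 -= 2·R1 → [0,0,-3,-3]
  R3 -= 2·R1 → [0,0,-9,-12]
  R3 -= 3·R2 → [0,0,0,-3]

L=[[1,0,0,0],[-3,1,0,0],[-3,2,1,0],[1,2,3,1]] U=[[2,2,1,-2],[0,-3,-3,-1],[0,0,-3,-3],[0,0,0,-3]]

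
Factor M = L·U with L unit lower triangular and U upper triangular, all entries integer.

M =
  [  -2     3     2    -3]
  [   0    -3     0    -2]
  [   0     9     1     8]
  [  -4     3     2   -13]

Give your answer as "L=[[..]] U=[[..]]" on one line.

L=[[1,0,0,0],[0,1,0,0],[0,-3,1,0],[2,1,-2,1]] U=[[-2,3,2,-3],[0,-3,0,-2],[0,0,1,2],[0,0,0,-1]]

  row1 -= 0·row0 → [0,-3,0,-2]
  row2 -= 0·row0 → [0,9,1,8]
  row3 -= 2·row0 → [0,-3,-2,-7]
  row2 -= -3·row1 → [0,0,1,2]
  row3 -= 1·row1 → [0,0,-2,-5]
  row3 -= -2·row2 → [0,0,0,-1]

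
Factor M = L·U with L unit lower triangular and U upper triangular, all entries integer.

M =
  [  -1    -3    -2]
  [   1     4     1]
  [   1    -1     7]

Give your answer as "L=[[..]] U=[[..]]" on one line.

  R1 -= -1·R0 → [0,1,-1]
  R2 -= -1·R0 → [0,-4,5]
  R2 -= -4·R1 → [0,0,1]

L=[[1,0,0],[-1,1,0],[-1,-4,1]] U=[[-1,-3,-2],[0,1,-1],[0,0,1]]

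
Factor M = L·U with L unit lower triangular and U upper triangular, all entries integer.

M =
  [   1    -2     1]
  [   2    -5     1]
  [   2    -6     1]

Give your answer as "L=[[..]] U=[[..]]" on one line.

L=[[1,0,0],[2,1,0],[2,2,1]] U=[[1,-2,1],[0,-1,-1],[0,0,1]]

  r1 -= 2·r0 → [0,-1,-1]
  r2 -= 2·r0 → [0,-2,-1]
  r2 -= 2·r1 → [0,0,1]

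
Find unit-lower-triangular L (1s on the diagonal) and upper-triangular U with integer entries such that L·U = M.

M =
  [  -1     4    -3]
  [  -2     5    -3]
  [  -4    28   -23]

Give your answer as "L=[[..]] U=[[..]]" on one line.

L=[[1,0,0],[2,1,0],[4,-4,1]] U=[[-1,4,-3],[0,-3,3],[0,0,1]]

  r1 -= 2·r0 → [0,-3,3]
  r2 -= 4·r0 → [0,12,-11]
  r2 -= -4·r1 → [0,0,1]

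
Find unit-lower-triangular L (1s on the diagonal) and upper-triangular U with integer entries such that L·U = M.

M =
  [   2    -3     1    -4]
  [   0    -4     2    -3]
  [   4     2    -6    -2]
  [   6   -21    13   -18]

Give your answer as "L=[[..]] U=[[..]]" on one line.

  r1 -= 0·r0 → [0,-4,2,-3]
  r2 -= 2·r0 → [0,8,-8,6]
  r3 -= 3·r0 → [0,-12,10,-6]
  r2 -= -2·r1 → [0,0,-4,0]
  r3 -= 3·r1 → [0,0,4,3]
  r3 -= -1·r2 → [0,0,0,3]

L=[[1,0,0,0],[0,1,0,0],[2,-2,1,0],[3,3,-1,1]] U=[[2,-3,1,-4],[0,-4,2,-3],[0,0,-4,0],[0,0,0,3]]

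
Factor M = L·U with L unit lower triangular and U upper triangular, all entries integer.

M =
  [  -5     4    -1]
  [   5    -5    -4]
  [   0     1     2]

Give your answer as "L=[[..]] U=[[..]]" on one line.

L=[[1,0,0],[-1,1,0],[0,-1,1]] U=[[-5,4,-1],[0,-1,-5],[0,0,-3]]

  R1 -= -1·R0 → [0,-1,-5]
  R2 -= 0·R0 → [0,1,2]
  R2 -= -1·R1 → [0,0,-3]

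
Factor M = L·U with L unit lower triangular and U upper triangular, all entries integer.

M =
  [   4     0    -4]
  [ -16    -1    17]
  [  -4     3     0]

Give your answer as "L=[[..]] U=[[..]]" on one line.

  r1 -= -4·r0 → [0,-1,1]
  r2 -= -1·r0 → [0,3,-4]
  r2 -= -3·r1 → [0,0,-1]

L=[[1,0,0],[-4,1,0],[-1,-3,1]] U=[[4,0,-4],[0,-1,1],[0,0,-1]]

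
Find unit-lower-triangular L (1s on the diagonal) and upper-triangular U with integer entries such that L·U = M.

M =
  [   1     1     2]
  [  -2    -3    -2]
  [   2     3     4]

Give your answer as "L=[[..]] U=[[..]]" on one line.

L=[[1,0,0],[-2,1,0],[2,-1,1]] U=[[1,1,2],[0,-1,2],[0,0,2]]

  R1 -= -2·R0 → [0,-1,2]
  R2 -= 2·R0 → [0,1,0]
  R2 -= -1·R1 → [0,0,2]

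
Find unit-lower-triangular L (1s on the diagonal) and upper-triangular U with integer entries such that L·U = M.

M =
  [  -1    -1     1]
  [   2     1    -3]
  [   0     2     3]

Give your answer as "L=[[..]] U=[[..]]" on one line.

L=[[1,0,0],[-2,1,0],[0,-2,1]] U=[[-1,-1,1],[0,-1,-1],[0,0,1]]

  row1 -= -2·row0 → [0,-1,-1]
  row2 -= 0·row0 → [0,2,3]
  row2 -= -2·row1 → [0,0,1]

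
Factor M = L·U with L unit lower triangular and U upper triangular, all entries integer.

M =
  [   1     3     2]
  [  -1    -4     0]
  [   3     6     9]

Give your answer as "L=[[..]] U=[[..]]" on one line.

L=[[1,0,0],[-1,1,0],[3,3,1]] U=[[1,3,2],[0,-1,2],[0,0,-3]]

  r1 -= -1·r0 → [0,-1,2]
  r2 -= 3·r0 → [0,-3,3]
  r2 -= 3·r1 → [0,0,-3]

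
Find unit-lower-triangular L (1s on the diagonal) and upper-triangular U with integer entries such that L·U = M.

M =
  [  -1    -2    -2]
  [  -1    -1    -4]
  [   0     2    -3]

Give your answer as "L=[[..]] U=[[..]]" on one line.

L=[[1,0,0],[1,1,0],[0,2,1]] U=[[-1,-2,-2],[0,1,-2],[0,0,1]]

  r1 -= 1·r0 → [0,1,-2]
  r2 -= 0·r0 → [0,2,-3]
  r2 -= 2·r1 → [0,0,1]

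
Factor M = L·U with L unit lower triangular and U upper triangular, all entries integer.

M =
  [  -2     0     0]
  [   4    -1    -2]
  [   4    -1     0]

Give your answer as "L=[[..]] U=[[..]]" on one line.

L=[[1,0,0],[-2,1,0],[-2,1,1]] U=[[-2,0,0],[0,-1,-2],[0,0,2]]

  r1 -= -2·r0 → [0,-1,-2]
  r2 -= -2·r0 → [0,-1,0]
  r2 -= 1·r1 → [0,0,2]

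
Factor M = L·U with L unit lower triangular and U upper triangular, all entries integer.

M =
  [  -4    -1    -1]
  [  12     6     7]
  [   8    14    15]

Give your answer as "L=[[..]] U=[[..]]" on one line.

L=[[1,0,0],[-3,1,0],[-2,4,1]] U=[[-4,-1,-1],[0,3,4],[0,0,-3]]

  r1 -= -3·r0 → [0,3,4]
  r2 -= -2·r0 → [0,12,13]
  r2 -= 4·r1 → [0,0,-3]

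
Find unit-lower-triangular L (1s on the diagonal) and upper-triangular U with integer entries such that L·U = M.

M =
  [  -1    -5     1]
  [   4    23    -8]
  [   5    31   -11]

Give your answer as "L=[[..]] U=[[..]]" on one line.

L=[[1,0,0],[-4,1,0],[-5,2,1]] U=[[-1,-5,1],[0,3,-4],[0,0,2]]

  R1 -= -4·R0 → [0,3,-4]
  R2 -= -5·R0 → [0,6,-6]
  R2 -= 2·R1 → [0,0,2]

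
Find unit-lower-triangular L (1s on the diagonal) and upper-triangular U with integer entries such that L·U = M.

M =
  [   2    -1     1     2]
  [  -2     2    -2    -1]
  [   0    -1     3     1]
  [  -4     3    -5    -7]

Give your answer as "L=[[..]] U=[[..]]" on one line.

L=[[1,0,0,0],[-1,1,0,0],[0,-1,1,0],[-2,1,-1,1]] U=[[2,-1,1,2],[0,1,-1,1],[0,0,2,2],[0,0,0,-2]]

  R1 -= -1·R0 → [0,1,-1,1]
  R2 -= 0·R0 → [0,-1,3,1]
  R3 -= -2·R0 → [0,1,-3,-3]
  R2 -= -1·R1 → [0,0,2,2]
  R3 -= 1·R1 → [0,0,-2,-4]
  R3 -= -1·R2 → [0,0,0,-2]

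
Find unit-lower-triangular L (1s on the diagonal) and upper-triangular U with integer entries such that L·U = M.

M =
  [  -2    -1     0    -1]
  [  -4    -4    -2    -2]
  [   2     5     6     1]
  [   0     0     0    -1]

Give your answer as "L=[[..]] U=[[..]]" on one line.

  row1 -= 2·row0 → [0,-2,-2,0]
  row2 -= -1·row0 → [0,4,6,0]
  row3 -= 0·row0 → [0,0,0,-1]
  row2 -= -2·row1 → [0,0,2,0]
  row3 -= 0·row1 → [0,0,0,-1]
  row3 -= 0·row2 → [0,0,0,-1]

L=[[1,0,0,0],[2,1,0,0],[-1,-2,1,0],[0,0,0,1]] U=[[-2,-1,0,-1],[0,-2,-2,0],[0,0,2,0],[0,0,0,-1]]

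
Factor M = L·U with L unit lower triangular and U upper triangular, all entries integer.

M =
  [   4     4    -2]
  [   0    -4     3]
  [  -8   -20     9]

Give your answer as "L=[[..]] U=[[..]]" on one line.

L=[[1,0,0],[0,1,0],[-2,3,1]] U=[[4,4,-2],[0,-4,3],[0,0,-4]]

  R1 -= 0·R0 → [0,-4,3]
  R2 -= -2·R0 → [0,-12,5]
  R2 -= 3·R1 → [0,0,-4]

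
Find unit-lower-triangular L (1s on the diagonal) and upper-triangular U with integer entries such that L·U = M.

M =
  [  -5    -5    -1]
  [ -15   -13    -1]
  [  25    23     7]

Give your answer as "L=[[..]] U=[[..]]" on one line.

L=[[1,0,0],[3,1,0],[-5,-1,1]] U=[[-5,-5,-1],[0,2,2],[0,0,4]]

  row1 -= 3·row0 → [0,2,2]
  row2 -= -5·row0 → [0,-2,2]
  row2 -= -1·row1 → [0,0,4]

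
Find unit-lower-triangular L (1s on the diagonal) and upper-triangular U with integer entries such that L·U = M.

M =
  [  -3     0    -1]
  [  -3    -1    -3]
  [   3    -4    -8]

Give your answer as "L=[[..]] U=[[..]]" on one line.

  row1 -= 1·row0 → [0,-1,-2]
  row2 -= -1·row0 → [0,-4,-9]
  row2 -= 4·row1 → [0,0,-1]

L=[[1,0,0],[1,1,0],[-1,4,1]] U=[[-3,0,-1],[0,-1,-2],[0,0,-1]]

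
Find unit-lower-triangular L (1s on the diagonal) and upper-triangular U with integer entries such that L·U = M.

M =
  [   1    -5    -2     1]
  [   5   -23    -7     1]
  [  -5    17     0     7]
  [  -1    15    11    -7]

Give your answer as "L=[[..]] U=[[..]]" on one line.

  r1 -= 5·r0 → [0,2,3,-4]
  r2 -= -5·r0 → [0,-8,-10,12]
  r3 -= -1·r0 → [0,10,9,-6]
  r2 -= -4·r1 → [0,0,2,-4]
  r3 -= 5·r1 → [0,0,-6,14]
  r3 -= -3·r2 → [0,0,0,2]

L=[[1,0,0,0],[5,1,0,0],[-5,-4,1,0],[-1,5,-3,1]] U=[[1,-5,-2,1],[0,2,3,-4],[0,0,2,-4],[0,0,0,2]]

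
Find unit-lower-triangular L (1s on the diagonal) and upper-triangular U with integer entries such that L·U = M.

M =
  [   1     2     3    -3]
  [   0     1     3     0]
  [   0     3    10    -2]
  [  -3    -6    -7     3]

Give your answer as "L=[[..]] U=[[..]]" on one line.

L=[[1,0,0,0],[0,1,0,0],[0,3,1,0],[-3,0,2,1]] U=[[1,2,3,-3],[0,1,3,0],[0,0,1,-2],[0,0,0,-2]]

  R1 -= 0·R0 → [0,1,3,0]
  R2 -= 0·R0 → [0,3,10,-2]
  R3 -= -3·R0 → [0,0,2,-6]
  R2 -= 3·R1 → [0,0,1,-2]
  R3 -= 0·R1 → [0,0,2,-6]
  R3 -= 2·R2 → [0,0,0,-2]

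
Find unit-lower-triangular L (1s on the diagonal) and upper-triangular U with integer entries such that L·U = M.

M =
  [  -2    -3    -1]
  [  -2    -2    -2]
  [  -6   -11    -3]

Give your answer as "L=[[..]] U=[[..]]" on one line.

  row1 -= 1·row0 → [0,1,-1]
  row2 -= 3·row0 → [0,-2,0]
  row2 -= -2·row1 → [0,0,-2]

L=[[1,0,0],[1,1,0],[3,-2,1]] U=[[-2,-3,-1],[0,1,-1],[0,0,-2]]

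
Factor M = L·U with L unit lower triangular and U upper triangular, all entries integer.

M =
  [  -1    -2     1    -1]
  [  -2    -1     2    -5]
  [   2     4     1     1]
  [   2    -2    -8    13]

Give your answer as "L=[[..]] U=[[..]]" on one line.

  r1 -= 2·r0 → [0,3,0,-3]
  r2 -= -2·r0 → [0,0,3,-1]
  r3 -= -2·r0 → [0,-6,-6,11]
  r2 -= 0·r1 → [0,0,3,-1]
  r3 -= -2·r1 → [0,0,-6,5]
  r3 -= -2·r2 → [0,0,0,3]

L=[[1,0,0,0],[2,1,0,0],[-2,0,1,0],[-2,-2,-2,1]] U=[[-1,-2,1,-1],[0,3,0,-3],[0,0,3,-1],[0,0,0,3]]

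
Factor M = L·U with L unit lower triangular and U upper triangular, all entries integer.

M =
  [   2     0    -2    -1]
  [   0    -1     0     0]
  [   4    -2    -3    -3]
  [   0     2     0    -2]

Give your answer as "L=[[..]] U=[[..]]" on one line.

L=[[1,0,0,0],[0,1,0,0],[2,2,1,0],[0,-2,0,1]] U=[[2,0,-2,-1],[0,-1,0,0],[0,0,1,-1],[0,0,0,-2]]

  r1 -= 0·r0 → [0,-1,0,0]
  r2 -= 2·r0 → [0,-2,1,-1]
  r3 -= 0·r0 → [0,2,0,-2]
  r2 -= 2·r1 → [0,0,1,-1]
  r3 -= -2·r1 → [0,0,0,-2]
  r3 -= 0·r2 → [0,0,0,-2]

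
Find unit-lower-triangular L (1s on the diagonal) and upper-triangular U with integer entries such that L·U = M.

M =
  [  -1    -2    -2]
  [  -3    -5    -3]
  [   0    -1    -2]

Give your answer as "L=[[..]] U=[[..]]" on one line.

L=[[1,0,0],[3,1,0],[0,-1,1]] U=[[-1,-2,-2],[0,1,3],[0,0,1]]

  R1 -= 3·R0 → [0,1,3]
  R2 -= 0·R0 → [0,-1,-2]
  R2 -= -1·R1 → [0,0,1]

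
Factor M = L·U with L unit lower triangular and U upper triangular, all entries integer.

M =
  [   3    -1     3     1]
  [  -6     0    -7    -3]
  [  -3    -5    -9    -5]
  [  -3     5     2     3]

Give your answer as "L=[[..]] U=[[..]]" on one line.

  r1 -= -2·r0 → [0,-2,-1,-1]
  r2 -= -1·r0 → [0,-6,-6,-4]
  r3 -= -1·r0 → [0,4,5,4]
  r2 -= 3·r1 → [0,0,-3,-1]
  r3 -= -2·r1 → [0,0,3,2]
  r3 -= -1·r2 → [0,0,0,1]

L=[[1,0,0,0],[-2,1,0,0],[-1,3,1,0],[-1,-2,-1,1]] U=[[3,-1,3,1],[0,-2,-1,-1],[0,0,-3,-1],[0,0,0,1]]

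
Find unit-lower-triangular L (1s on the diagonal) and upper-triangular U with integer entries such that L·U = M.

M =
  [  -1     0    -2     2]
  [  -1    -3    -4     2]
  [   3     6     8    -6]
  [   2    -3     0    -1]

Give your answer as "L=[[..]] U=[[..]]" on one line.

L=[[1,0,0,0],[1,1,0,0],[-3,-2,1,0],[-2,1,1,1]] U=[[-1,0,-2,2],[0,-3,-2,0],[0,0,-2,0],[0,0,0,3]]

  R1 -= 1·R0 → [0,-3,-2,0]
  R2 -= -3·R0 → [0,6,2,0]
  R3 -= -2·R0 → [0,-3,-4,3]
  R2 -= -2·R1 → [0,0,-2,0]
  R3 -= 1·R1 → [0,0,-2,3]
  R3 -= 1·R2 → [0,0,0,3]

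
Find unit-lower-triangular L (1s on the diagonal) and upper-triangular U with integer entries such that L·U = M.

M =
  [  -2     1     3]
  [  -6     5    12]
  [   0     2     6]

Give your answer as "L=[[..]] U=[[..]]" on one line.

  R1 -= 3·R0 → [0,2,3]
  R2 -= 0·R0 → [0,2,6]
  R2 -= 1·R1 → [0,0,3]

L=[[1,0,0],[3,1,0],[0,1,1]] U=[[-2,1,3],[0,2,3],[0,0,3]]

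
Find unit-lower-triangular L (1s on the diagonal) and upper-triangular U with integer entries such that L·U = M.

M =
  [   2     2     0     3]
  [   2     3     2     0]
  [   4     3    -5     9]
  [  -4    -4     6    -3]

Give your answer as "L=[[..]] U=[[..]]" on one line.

  r1 -= 1·r0 → [0,1,2,-3]
  r2 -= 2·r0 → [0,-1,-5,3]
  r3 -= -2·r0 → [0,0,6,3]
  r2 -= -1·r1 → [0,0,-3,0]
  r3 -= 0·r1 → [0,0,6,3]
  r3 -= -2·r2 → [0,0,0,3]

L=[[1,0,0,0],[1,1,0,0],[2,-1,1,0],[-2,0,-2,1]] U=[[2,2,0,3],[0,1,2,-3],[0,0,-3,0],[0,0,0,3]]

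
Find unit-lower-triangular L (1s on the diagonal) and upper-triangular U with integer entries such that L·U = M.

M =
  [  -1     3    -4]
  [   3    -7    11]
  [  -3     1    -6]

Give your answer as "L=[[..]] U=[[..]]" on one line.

  R1 -= -3·R0 → [0,2,-1]
  R2 -= 3·R0 → [0,-8,6]
  R2 -= -4·R1 → [0,0,2]

L=[[1,0,0],[-3,1,0],[3,-4,1]] U=[[-1,3,-4],[0,2,-1],[0,0,2]]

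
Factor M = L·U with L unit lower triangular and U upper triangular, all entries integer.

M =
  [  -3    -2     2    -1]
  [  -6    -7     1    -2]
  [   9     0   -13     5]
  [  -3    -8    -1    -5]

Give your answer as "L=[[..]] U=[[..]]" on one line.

  row1 -= 2·row0 → [0,-3,-3,0]
  row2 -= -3·row0 → [0,-6,-7,2]
  row3 -= 1·row0 → [0,-6,-3,-4]
  row2 -= 2·row1 → [0,0,-1,2]
  row3 -= 2·row1 → [0,0,3,-4]
  row3 -= -3·row2 → [0,0,0,2]

L=[[1,0,0,0],[2,1,0,0],[-3,2,1,0],[1,2,-3,1]] U=[[-3,-2,2,-1],[0,-3,-3,0],[0,0,-1,2],[0,0,0,2]]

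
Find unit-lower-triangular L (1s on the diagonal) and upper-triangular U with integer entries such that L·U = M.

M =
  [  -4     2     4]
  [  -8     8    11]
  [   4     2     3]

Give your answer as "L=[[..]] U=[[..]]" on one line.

L=[[1,0,0],[2,1,0],[-1,1,1]] U=[[-4,2,4],[0,4,3],[0,0,4]]

  row1 -= 2·row0 → [0,4,3]
  row2 -= -1·row0 → [0,4,7]
  row2 -= 1·row1 → [0,0,4]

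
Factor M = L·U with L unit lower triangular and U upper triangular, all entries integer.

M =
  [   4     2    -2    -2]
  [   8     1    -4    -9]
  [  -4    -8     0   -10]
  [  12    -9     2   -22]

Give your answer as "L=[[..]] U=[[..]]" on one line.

L=[[1,0,0,0],[2,1,0,0],[-1,2,1,0],[3,5,-4,1]] U=[[4,2,-2,-2],[0,-3,0,-5],[0,0,-2,-2],[0,0,0,1]]

  R1 -= 2·R0 → [0,-3,0,-5]
  R2 -= -1·R0 → [0,-6,-2,-12]
  R3 -= 3·R0 → [0,-15,8,-16]
  R2 -= 2·R1 → [0,0,-2,-2]
  R3 -= 5·R1 → [0,0,8,9]
  R3 -= -4·R2 → [0,0,0,1]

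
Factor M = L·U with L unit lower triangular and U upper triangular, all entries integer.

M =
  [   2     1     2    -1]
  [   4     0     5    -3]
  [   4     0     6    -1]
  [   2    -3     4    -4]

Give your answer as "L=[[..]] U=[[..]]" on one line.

  row1 -= 2·row0 → [0,-2,1,-1]
  row2 -= 2·row0 → [0,-2,2,1]
  row3 -= 1·row0 → [0,-4,2,-3]
  row2 -= 1·row1 → [0,0,1,2]
  row3 -= 2·row1 → [0,0,0,-1]
  row3 -= 0·row2 → [0,0,0,-1]

L=[[1,0,0,0],[2,1,0,0],[2,1,1,0],[1,2,0,1]] U=[[2,1,2,-1],[0,-2,1,-1],[0,0,1,2],[0,0,0,-1]]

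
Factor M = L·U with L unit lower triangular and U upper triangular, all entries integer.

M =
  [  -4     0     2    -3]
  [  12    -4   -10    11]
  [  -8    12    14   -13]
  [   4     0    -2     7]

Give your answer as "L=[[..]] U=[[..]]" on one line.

  r1 -= -3·r0 → [0,-4,-4,2]
  r2 -= 2·r0 → [0,12,10,-7]
  r3 -= -1·r0 → [0,0,0,4]
  r2 -= -3·r1 → [0,0,-2,-1]
  r3 -= 0·r1 → [0,0,0,4]
  r3 -= 0·r2 → [0,0,0,4]

L=[[1,0,0,0],[-3,1,0,0],[2,-3,1,0],[-1,0,0,1]] U=[[-4,0,2,-3],[0,-4,-4,2],[0,0,-2,-1],[0,0,0,4]]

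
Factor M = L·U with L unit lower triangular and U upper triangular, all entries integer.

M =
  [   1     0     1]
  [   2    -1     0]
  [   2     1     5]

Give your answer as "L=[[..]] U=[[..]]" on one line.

  R1 -= 2·R0 → [0,-1,-2]
  R2 -= 2·R0 → [0,1,3]
  R2 -= -1·R1 → [0,0,1]

L=[[1,0,0],[2,1,0],[2,-1,1]] U=[[1,0,1],[0,-1,-2],[0,0,1]]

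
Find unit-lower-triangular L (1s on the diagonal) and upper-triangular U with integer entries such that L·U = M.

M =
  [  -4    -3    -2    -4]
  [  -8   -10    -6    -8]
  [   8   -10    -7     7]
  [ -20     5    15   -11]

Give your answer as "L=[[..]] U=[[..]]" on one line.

L=[[1,0,0,0],[2,1,0,0],[-2,4,1,0],[5,-5,-5,1]] U=[[-4,-3,-2,-4],[0,-4,-2,0],[0,0,-3,-1],[0,0,0,4]]

  r1 -= 2·r0 → [0,-4,-2,0]
  r2 -= -2·r0 → [0,-16,-11,-1]
  r3 -= 5·r0 → [0,20,25,9]
  r2 -= 4·r1 → [0,0,-3,-1]
  r3 -= -5·r1 → [0,0,15,9]
  r3 -= -5·r2 → [0,0,0,4]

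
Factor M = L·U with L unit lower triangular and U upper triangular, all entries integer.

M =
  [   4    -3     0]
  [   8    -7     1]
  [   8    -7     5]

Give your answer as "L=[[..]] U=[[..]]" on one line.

L=[[1,0,0],[2,1,0],[2,1,1]] U=[[4,-3,0],[0,-1,1],[0,0,4]]

  R1 -= 2·R0 → [0,-1,1]
  R2 -= 2·R0 → [0,-1,5]
  R2 -= 1·R1 → [0,0,4]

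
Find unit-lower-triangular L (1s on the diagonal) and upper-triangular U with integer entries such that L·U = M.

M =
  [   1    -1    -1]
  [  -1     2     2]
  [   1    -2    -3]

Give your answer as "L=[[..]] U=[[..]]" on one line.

L=[[1,0,0],[-1,1,0],[1,-1,1]] U=[[1,-1,-1],[0,1,1],[0,0,-1]]

  row1 -= -1·row0 → [0,1,1]
  row2 -= 1·row0 → [0,-1,-2]
  row2 -= -1·row1 → [0,0,-1]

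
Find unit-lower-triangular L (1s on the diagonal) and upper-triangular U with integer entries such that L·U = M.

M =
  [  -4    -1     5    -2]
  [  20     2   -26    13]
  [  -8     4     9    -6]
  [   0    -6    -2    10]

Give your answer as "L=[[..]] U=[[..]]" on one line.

L=[[1,0,0,0],[-5,1,0,0],[2,-2,1,0],[0,2,0,1]] U=[[-4,-1,5,-2],[0,-3,-1,3],[0,0,-3,4],[0,0,0,4]]

  r1 -= -5·r0 → [0,-3,-1,3]
  r2 -= 2·r0 → [0,6,-1,-2]
  r3 -= 0·r0 → [0,-6,-2,10]
  r2 -= -2·r1 → [0,0,-3,4]
  r3 -= 2·r1 → [0,0,0,4]
  r3 -= 0·r2 → [0,0,0,4]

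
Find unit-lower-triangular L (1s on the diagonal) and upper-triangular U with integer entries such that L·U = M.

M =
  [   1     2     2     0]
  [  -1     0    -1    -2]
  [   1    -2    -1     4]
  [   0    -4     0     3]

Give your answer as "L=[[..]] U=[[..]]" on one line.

  r1 -= -1·r0 → [0,2,1,-2]
  r2 -= 1·r0 → [0,-4,-3,4]
  r3 -= 0·r0 → [0,-4,0,3]
  r2 -= -2·r1 → [0,0,-1,0]
  r3 -= -2·r1 → [0,0,2,-1]
  r3 -= -2·r2 → [0,0,0,-1]

L=[[1,0,0,0],[-1,1,0,0],[1,-2,1,0],[0,-2,-2,1]] U=[[1,2,2,0],[0,2,1,-2],[0,0,-1,0],[0,0,0,-1]]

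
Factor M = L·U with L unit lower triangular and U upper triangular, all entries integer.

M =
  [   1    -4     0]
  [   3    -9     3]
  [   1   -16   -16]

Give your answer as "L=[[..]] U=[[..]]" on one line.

  R1 -= 3·R0 → [0,3,3]
  R2 -= 1·R0 → [0,-12,-16]
  R2 -= -4·R1 → [0,0,-4]

L=[[1,0,0],[3,1,0],[1,-4,1]] U=[[1,-4,0],[0,3,3],[0,0,-4]]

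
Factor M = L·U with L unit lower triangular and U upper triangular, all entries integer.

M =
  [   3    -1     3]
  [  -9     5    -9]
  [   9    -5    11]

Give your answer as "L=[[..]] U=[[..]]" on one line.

  r1 -= -3·r0 → [0,2,0]
  r2 -= 3·r0 → [0,-2,2]
  r2 -= -1·r1 → [0,0,2]

L=[[1,0,0],[-3,1,0],[3,-1,1]] U=[[3,-1,3],[0,2,0],[0,0,2]]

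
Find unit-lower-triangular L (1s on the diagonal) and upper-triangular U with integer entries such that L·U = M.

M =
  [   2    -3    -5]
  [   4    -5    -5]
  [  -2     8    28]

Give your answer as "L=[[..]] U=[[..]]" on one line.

  r1 -= 2·r0 → [0,1,5]
  r2 -= -1·r0 → [0,5,23]
  r2 -= 5·r1 → [0,0,-2]

L=[[1,0,0],[2,1,0],[-1,5,1]] U=[[2,-3,-5],[0,1,5],[0,0,-2]]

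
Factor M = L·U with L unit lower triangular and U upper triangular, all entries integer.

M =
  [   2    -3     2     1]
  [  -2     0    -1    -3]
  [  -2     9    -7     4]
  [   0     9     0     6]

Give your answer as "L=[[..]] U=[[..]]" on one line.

  r1 -= -1·r0 → [0,-3,1,-2]
  r2 -= -1·r0 → [0,6,-5,5]
  r3 -= 0·r0 → [0,9,0,6]
  r2 -= -2·r1 → [0,0,-3,1]
  r3 -= -3·r1 → [0,0,3,0]
  r3 -= -1·r2 → [0,0,0,1]

L=[[1,0,0,0],[-1,1,0,0],[-1,-2,1,0],[0,-3,-1,1]] U=[[2,-3,2,1],[0,-3,1,-2],[0,0,-3,1],[0,0,0,1]]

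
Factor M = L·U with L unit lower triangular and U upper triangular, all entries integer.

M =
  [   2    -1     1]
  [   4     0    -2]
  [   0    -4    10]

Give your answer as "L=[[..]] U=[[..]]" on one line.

L=[[1,0,0],[2,1,0],[0,-2,1]] U=[[2,-1,1],[0,2,-4],[0,0,2]]

  row1 -= 2·row0 → [0,2,-4]
  row2 -= 0·row0 → [0,-4,10]
  row2 -= -2·row1 → [0,0,2]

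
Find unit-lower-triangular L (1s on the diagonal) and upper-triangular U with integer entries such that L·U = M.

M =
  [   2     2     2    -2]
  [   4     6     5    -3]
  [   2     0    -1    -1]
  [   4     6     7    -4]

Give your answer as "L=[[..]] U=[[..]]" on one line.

  r1 -= 2·r0 → [0,2,1,1]
  r2 -= 1·r0 → [0,-2,-3,1]
  r3 -= 2·r0 → [0,2,3,0]
  r2 -= -1·r1 → [0,0,-2,2]
  r3 -= 1·r1 → [0,0,2,-1]
  r3 -= -1·r2 → [0,0,0,1]

L=[[1,0,0,0],[2,1,0,0],[1,-1,1,0],[2,1,-1,1]] U=[[2,2,2,-2],[0,2,1,1],[0,0,-2,2],[0,0,0,1]]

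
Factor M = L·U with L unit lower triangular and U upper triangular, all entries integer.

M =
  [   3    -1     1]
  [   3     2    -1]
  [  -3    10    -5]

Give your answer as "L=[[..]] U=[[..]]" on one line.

  row1 -= 1·row0 → [0,3,-2]
  row2 -= -1·row0 → [0,9,-4]
  row2 -= 3·row1 → [0,0,2]

L=[[1,0,0],[1,1,0],[-1,3,1]] U=[[3,-1,1],[0,3,-2],[0,0,2]]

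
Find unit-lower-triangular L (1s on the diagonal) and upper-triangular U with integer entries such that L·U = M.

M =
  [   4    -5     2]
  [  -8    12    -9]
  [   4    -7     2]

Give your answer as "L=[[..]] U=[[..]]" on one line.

  row1 -= -2·row0 → [0,2,-5]
  row2 -= 1·row0 → [0,-2,0]
  row2 -= -1·row1 → [0,0,-5]

L=[[1,0,0],[-2,1,0],[1,-1,1]] U=[[4,-5,2],[0,2,-5],[0,0,-5]]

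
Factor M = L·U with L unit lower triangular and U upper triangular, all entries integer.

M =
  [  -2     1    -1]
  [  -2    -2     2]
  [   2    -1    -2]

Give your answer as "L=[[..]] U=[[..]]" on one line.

L=[[1,0,0],[1,1,0],[-1,0,1]] U=[[-2,1,-1],[0,-3,3],[0,0,-3]]

  row1 -= 1·row0 → [0,-3,3]
  row2 -= -1·row0 → [0,0,-3]
  row2 -= 0·row1 → [0,0,-3]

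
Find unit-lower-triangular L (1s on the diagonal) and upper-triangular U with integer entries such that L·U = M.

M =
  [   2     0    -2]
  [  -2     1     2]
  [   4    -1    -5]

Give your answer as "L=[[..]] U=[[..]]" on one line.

L=[[1,0,0],[-1,1,0],[2,-1,1]] U=[[2,0,-2],[0,1,0],[0,0,-1]]

  R1 -= -1·R0 → [0,1,0]
  R2 -= 2·R0 → [0,-1,-1]
  R2 -= -1·R1 → [0,0,-1]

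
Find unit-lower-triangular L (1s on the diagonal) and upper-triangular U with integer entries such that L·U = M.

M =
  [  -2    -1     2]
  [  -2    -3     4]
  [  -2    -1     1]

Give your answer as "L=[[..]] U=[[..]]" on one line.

L=[[1,0,0],[1,1,0],[1,0,1]] U=[[-2,-1,2],[0,-2,2],[0,0,-1]]

  row1 -= 1·row0 → [0,-2,2]
  row2 -= 1·row0 → [0,0,-1]
  row2 -= 0·row1 → [0,0,-1]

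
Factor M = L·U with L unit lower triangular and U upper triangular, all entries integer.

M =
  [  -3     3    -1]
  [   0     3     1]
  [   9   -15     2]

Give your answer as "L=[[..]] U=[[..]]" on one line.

L=[[1,0,0],[0,1,0],[-3,-2,1]] U=[[-3,3,-1],[0,3,1],[0,0,1]]

  row1 -= 0·row0 → [0,3,1]
  row2 -= -3·row0 → [0,-6,-1]
  row2 -= -2·row1 → [0,0,1]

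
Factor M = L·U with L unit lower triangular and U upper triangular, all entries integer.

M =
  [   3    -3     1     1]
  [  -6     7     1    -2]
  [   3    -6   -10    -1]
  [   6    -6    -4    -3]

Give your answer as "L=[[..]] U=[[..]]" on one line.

  r1 -= -2·r0 → [0,1,3,0]
  r2 -= 1·r0 → [0,-3,-11,-2]
  r3 -= 2·r0 → [0,0,-6,-5]
  r2 -= -3·r1 → [0,0,-2,-2]
  r3 -= 0·r1 → [0,0,-6,-5]
  r3 -= 3·r2 → [0,0,0,1]

L=[[1,0,0,0],[-2,1,0,0],[1,-3,1,0],[2,0,3,1]] U=[[3,-3,1,1],[0,1,3,0],[0,0,-2,-2],[0,0,0,1]]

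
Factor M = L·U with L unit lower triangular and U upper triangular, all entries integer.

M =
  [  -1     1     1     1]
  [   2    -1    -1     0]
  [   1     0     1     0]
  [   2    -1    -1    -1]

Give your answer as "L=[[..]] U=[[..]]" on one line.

L=[[1,0,0,0],[-2,1,0,0],[-1,1,1,0],[-2,1,0,1]] U=[[-1,1,1,1],[0,1,1,2],[0,0,1,-1],[0,0,0,-1]]

  R1 -= -2·R0 → [0,1,1,2]
  R2 -= -1·R0 → [0,1,2,1]
  R3 -= -2·R0 → [0,1,1,1]
  R2 -= 1·R1 → [0,0,1,-1]
  R3 -= 1·R1 → [0,0,0,-1]
  R3 -= 0·R2 → [0,0,0,-1]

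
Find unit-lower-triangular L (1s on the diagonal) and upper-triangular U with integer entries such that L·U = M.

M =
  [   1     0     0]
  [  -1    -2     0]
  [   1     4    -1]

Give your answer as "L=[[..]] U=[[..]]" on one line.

L=[[1,0,0],[-1,1,0],[1,-2,1]] U=[[1,0,0],[0,-2,0],[0,0,-1]]

  r1 -= -1·r0 → [0,-2,0]
  r2 -= 1·r0 → [0,4,-1]
  r2 -= -2·r1 → [0,0,-1]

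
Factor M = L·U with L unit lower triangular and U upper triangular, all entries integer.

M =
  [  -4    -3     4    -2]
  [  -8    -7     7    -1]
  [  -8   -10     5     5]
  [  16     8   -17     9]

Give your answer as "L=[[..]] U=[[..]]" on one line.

  R1 -= 2·R0 → [0,-1,-1,3]
  R2 -= 2·R0 → [0,-4,-3,9]
  R3 -= -4·R0 → [0,-4,-1,1]
  R2 -= 4·R1 → [0,0,1,-3]
  R3 -= 4·R1 → [0,0,3,-11]
  R3 -= 3·R2 → [0,0,0,-2]

L=[[1,0,0,0],[2,1,0,0],[2,4,1,0],[-4,4,3,1]] U=[[-4,-3,4,-2],[0,-1,-1,3],[0,0,1,-3],[0,0,0,-2]]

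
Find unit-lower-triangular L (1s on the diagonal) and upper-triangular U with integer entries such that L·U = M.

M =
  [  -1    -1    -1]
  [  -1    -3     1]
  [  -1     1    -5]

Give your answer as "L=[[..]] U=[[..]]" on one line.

L=[[1,0,0],[1,1,0],[1,-1,1]] U=[[-1,-1,-1],[0,-2,2],[0,0,-2]]

  r1 -= 1·r0 → [0,-2,2]
  r2 -= 1·r0 → [0,2,-4]
  r2 -= -1·r1 → [0,0,-2]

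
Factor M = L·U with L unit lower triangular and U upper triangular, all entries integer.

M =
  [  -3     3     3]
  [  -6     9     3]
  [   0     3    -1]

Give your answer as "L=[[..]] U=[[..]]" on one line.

  R1 -= 2·R0 → [0,3,-3]
  R2 -= 0·R0 → [0,3,-1]
  R2 -= 1·R1 → [0,0,2]

L=[[1,0,0],[2,1,0],[0,1,1]] U=[[-3,3,3],[0,3,-3],[0,0,2]]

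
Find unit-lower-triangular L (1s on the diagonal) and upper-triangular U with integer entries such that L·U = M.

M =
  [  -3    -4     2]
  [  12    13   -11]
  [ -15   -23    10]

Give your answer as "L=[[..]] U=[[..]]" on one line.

L=[[1,0,0],[-4,1,0],[5,1,1]] U=[[-3,-4,2],[0,-3,-3],[0,0,3]]

  R1 -= -4·R0 → [0,-3,-3]
  R2 -= 5·R0 → [0,-3,0]
  R2 -= 1·R1 → [0,0,3]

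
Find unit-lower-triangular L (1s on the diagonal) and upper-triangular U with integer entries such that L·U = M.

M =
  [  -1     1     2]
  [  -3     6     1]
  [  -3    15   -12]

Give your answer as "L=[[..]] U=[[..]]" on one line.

L=[[1,0,0],[3,1,0],[3,4,1]] U=[[-1,1,2],[0,3,-5],[0,0,2]]

  R1 -= 3·R0 → [0,3,-5]
  R2 -= 3·R0 → [0,12,-18]
  R2 -= 4·R1 → [0,0,2]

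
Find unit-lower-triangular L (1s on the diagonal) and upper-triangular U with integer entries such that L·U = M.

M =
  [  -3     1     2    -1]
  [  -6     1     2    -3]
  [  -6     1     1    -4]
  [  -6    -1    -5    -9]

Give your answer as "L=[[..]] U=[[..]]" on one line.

  R1 -= 2·R0 → [0,-1,-2,-1]
  R2 -= 2·R0 → [0,-1,-3,-2]
  R3 -= 2·R0 → [0,-3,-9,-7]
  R2 -= 1·R1 → [0,0,-1,-1]
  R3 -= 3·R1 → [0,0,-3,-4]
  R3 -= 3·R2 → [0,0,0,-1]

L=[[1,0,0,0],[2,1,0,0],[2,1,1,0],[2,3,3,1]] U=[[-3,1,2,-1],[0,-1,-2,-1],[0,0,-1,-1],[0,0,0,-1]]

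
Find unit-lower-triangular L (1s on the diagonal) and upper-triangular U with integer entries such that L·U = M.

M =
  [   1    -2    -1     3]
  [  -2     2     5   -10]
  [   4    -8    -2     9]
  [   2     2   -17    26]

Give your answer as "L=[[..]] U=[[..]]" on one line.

  row1 -= -2·row0 → [0,-2,3,-4]
  row2 -= 4·row0 → [0,0,2,-3]
  row3 -= 2·row0 → [0,6,-15,20]
  row2 -= 0·row1 → [0,0,2,-3]
  row3 -= -3·row1 → [0,0,-6,8]
  row3 -= -3·row2 → [0,0,0,-1]

L=[[1,0,0,0],[-2,1,0,0],[4,0,1,0],[2,-3,-3,1]] U=[[1,-2,-1,3],[0,-2,3,-4],[0,0,2,-3],[0,0,0,-1]]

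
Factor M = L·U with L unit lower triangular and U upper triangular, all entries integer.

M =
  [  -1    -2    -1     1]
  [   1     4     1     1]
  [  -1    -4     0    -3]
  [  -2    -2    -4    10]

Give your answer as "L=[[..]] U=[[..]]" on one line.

  r1 -= -1·r0 → [0,2,0,2]
  r2 -= 1·r0 → [0,-2,1,-4]
  r3 -= 2·r0 → [0,2,-2,8]
  r2 -= -1·r1 → [0,0,1,-2]
  r3 -= 1·r1 → [0,0,-2,6]
  r3 -= -2·r2 → [0,0,0,2]

L=[[1,0,0,0],[-1,1,0,0],[1,-1,1,0],[2,1,-2,1]] U=[[-1,-2,-1,1],[0,2,0,2],[0,0,1,-2],[0,0,0,2]]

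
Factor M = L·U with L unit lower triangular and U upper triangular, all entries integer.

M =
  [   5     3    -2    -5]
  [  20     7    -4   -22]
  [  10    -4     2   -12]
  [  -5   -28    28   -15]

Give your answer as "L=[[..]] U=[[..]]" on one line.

L=[[1,0,0,0],[4,1,0,0],[2,2,1,0],[-1,5,-3,1]] U=[[5,3,-2,-5],[0,-5,4,-2],[0,0,-2,2],[0,0,0,-4]]

  row1 -= 4·row0 → [0,-5,4,-2]
  row2 -= 2·row0 → [0,-10,6,-2]
  row3 -= -1·row0 → [0,-25,26,-20]
  row2 -= 2·row1 → [0,0,-2,2]
  row3 -= 5·row1 → [0,0,6,-10]
  row3 -= -3·row2 → [0,0,0,-4]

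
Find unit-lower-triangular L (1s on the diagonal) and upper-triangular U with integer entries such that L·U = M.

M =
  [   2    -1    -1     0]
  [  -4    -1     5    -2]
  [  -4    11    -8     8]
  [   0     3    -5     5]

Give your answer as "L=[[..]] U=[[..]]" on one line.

L=[[1,0,0,0],[-2,1,0,0],[-2,-3,1,0],[0,-1,2,1]] U=[[2,-1,-1,0],[0,-3,3,-2],[0,0,-1,2],[0,0,0,-1]]

  row1 -= -2·row0 → [0,-3,3,-2]
  row2 -= -2·row0 → [0,9,-10,8]
  row3 -= 0·row0 → [0,3,-5,5]
  row2 -= -3·row1 → [0,0,-1,2]
  row3 -= -1·row1 → [0,0,-2,3]
  row3 -= 2·row2 → [0,0,0,-1]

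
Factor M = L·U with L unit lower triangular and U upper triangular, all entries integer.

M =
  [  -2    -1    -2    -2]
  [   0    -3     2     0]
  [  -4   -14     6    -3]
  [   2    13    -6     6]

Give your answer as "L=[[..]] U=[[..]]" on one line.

  row1 -= 0·row0 → [0,-3,2,0]
  row2 -= 2·row0 → [0,-12,10,1]
  row3 -= -1·row0 → [0,12,-8,4]
  row2 -= 4·row1 → [0,0,2,1]
  row3 -= -4·row1 → [0,0,0,4]
  row3 -= 0·row2 → [0,0,0,4]

L=[[1,0,0,0],[0,1,0,0],[2,4,1,0],[-1,-4,0,1]] U=[[-2,-1,-2,-2],[0,-3,2,0],[0,0,2,1],[0,0,0,4]]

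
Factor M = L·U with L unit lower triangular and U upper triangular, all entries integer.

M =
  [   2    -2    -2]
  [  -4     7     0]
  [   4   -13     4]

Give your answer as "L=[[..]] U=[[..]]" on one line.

  row1 -= -2·row0 → [0,3,-4]
  row2 -= 2·row0 → [0,-9,8]
  row2 -= -3·row1 → [0,0,-4]

L=[[1,0,0],[-2,1,0],[2,-3,1]] U=[[2,-2,-2],[0,3,-4],[0,0,-4]]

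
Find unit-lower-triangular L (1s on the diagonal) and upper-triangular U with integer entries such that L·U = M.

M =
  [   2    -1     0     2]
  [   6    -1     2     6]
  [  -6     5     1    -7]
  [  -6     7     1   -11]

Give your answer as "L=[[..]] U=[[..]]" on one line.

L=[[1,0,0,0],[3,1,0,0],[-3,1,1,0],[-3,2,3,1]] U=[[2,-1,0,2],[0,2,2,0],[0,0,-1,-1],[0,0,0,-2]]

  r1 -= 3·r0 → [0,2,2,0]
  r2 -= -3·r0 → [0,2,1,-1]
  r3 -= -3·r0 → [0,4,1,-5]
  r2 -= 1·r1 → [0,0,-1,-1]
  r3 -= 2·r1 → [0,0,-3,-5]
  r3 -= 3·r2 → [0,0,0,-2]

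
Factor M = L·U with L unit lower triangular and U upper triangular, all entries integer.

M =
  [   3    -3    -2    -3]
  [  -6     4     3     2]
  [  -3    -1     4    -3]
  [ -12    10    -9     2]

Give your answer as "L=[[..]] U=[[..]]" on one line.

  r1 -= -2·r0 → [0,-2,-1,-4]
  r2 -= -1·r0 → [0,-4,2,-6]
  r3 -= -4·r0 → [0,-2,-17,-10]
  r2 -= 2·r1 → [0,0,4,2]
  r3 -= 1·r1 → [0,0,-16,-6]
  r3 -= -4·r2 → [0,0,0,2]

L=[[1,0,0,0],[-2,1,0,0],[-1,2,1,0],[-4,1,-4,1]] U=[[3,-3,-2,-3],[0,-2,-1,-4],[0,0,4,2],[0,0,0,2]]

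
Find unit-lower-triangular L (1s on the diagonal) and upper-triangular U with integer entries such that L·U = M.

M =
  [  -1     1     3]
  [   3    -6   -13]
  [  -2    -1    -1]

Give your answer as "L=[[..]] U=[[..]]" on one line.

L=[[1,0,0],[-3,1,0],[2,1,1]] U=[[-1,1,3],[0,-3,-4],[0,0,-3]]

  r1 -= -3·r0 → [0,-3,-4]
  r2 -= 2·r0 → [0,-3,-7]
  r2 -= 1·r1 → [0,0,-3]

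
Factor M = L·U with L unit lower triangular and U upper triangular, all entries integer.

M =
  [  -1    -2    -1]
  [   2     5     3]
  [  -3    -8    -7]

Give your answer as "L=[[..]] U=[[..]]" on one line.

L=[[1,0,0],[-2,1,0],[3,-2,1]] U=[[-1,-2,-1],[0,1,1],[0,0,-2]]

  r1 -= -2·r0 → [0,1,1]
  r2 -= 3·r0 → [0,-2,-4]
  r2 -= -2·r1 → [0,0,-2]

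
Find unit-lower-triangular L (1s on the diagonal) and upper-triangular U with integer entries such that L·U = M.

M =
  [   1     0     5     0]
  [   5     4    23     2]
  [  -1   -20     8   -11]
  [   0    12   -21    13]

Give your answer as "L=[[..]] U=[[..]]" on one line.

L=[[1,0,0,0],[5,1,0,0],[-1,-5,1,0],[0,3,-5,1]] U=[[1,0,5,0],[0,4,-2,2],[0,0,3,-1],[0,0,0,2]]

  row1 -= 5·row0 → [0,4,-2,2]
  row2 -= -1·row0 → [0,-20,13,-11]
  row3 -= 0·row0 → [0,12,-21,13]
  row2 -= -5·row1 → [0,0,3,-1]
  row3 -= 3·row1 → [0,0,-15,7]
  row3 -= -5·row2 → [0,0,0,2]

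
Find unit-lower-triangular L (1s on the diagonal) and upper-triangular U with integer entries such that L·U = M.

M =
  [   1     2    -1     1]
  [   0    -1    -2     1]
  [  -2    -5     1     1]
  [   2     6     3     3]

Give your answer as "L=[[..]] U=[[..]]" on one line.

L=[[1,0,0,0],[0,1,0,0],[-2,1,1,0],[2,-2,1,1]] U=[[1,2,-1,1],[0,-1,-2,1],[0,0,1,2],[0,0,0,1]]

  R1 -= 0·R0 → [0,-1,-2,1]
  R2 -= -2·R0 → [0,-1,-1,3]
  R3 -= 2·R0 → [0,2,5,1]
  R2 -= 1·R1 → [0,0,1,2]
  R3 -= -2·R1 → [0,0,1,3]
  R3 -= 1·R2 → [0,0,0,1]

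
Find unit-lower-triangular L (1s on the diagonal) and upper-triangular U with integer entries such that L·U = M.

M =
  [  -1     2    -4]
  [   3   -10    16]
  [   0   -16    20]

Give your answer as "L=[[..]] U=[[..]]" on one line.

  row1 -= -3·row0 → [0,-4,4]
  row2 -= 0·row0 → [0,-16,20]
  row2 -= 4·row1 → [0,0,4]

L=[[1,0,0],[-3,1,0],[0,4,1]] U=[[-1,2,-4],[0,-4,4],[0,0,4]]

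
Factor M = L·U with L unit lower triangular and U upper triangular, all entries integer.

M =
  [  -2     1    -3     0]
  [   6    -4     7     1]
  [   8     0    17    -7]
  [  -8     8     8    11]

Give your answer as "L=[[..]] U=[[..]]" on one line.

L=[[1,0,0,0],[-3,1,0,0],[-4,-4,1,0],[4,-4,-4,1]] U=[[-2,1,-3,0],[0,-1,-2,1],[0,0,-3,-3],[0,0,0,3]]

  R1 -= -3·R0 → [0,-1,-2,1]
  R2 -= -4·R0 → [0,4,5,-7]
  R3 -= 4·R0 → [0,4,20,11]
  R2 -= -4·R1 → [0,0,-3,-3]
  R3 -= -4·R1 → [0,0,12,15]
  R3 -= -4·R2 → [0,0,0,3]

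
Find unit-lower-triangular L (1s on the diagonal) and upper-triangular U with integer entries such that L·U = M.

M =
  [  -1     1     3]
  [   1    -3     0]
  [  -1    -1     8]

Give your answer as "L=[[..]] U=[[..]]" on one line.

  R1 -= -1·R0 → [0,-2,3]
  R2 -= 1·R0 → [0,-2,5]
  R2 -= 1·R1 → [0,0,2]

L=[[1,0,0],[-1,1,0],[1,1,1]] U=[[-1,1,3],[0,-2,3],[0,0,2]]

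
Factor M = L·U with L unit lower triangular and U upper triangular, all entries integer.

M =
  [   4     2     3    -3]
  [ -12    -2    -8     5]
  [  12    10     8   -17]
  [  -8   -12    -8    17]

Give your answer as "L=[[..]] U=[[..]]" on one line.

  R1 -= -3·R0 → [0,4,1,-4]
  R2 -= 3·R0 → [0,4,-1,-8]
  R3 -= -2·R0 → [0,-8,-2,11]
  R2 -= 1·R1 → [0,0,-2,-4]
  R3 -= -2·R1 → [0,0,0,3]
  R3 -= 0·R2 → [0,0,0,3]

L=[[1,0,0,0],[-3,1,0,0],[3,1,1,0],[-2,-2,0,1]] U=[[4,2,3,-3],[0,4,1,-4],[0,0,-2,-4],[0,0,0,3]]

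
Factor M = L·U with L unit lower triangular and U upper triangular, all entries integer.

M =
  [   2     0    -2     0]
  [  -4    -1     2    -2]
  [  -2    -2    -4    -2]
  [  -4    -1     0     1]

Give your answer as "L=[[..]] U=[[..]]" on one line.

L=[[1,0,0,0],[-2,1,0,0],[-1,2,1,0],[-2,1,1,1]] U=[[2,0,-2,0],[0,-1,-2,-2],[0,0,-2,2],[0,0,0,1]]

  r1 -= -2·r0 → [0,-1,-2,-2]
  r2 -= -1·r0 → [0,-2,-6,-2]
  r3 -= -2·r0 → [0,-1,-4,1]
  r2 -= 2·r1 → [0,0,-2,2]
  r3 -= 1·r1 → [0,0,-2,3]
  r3 -= 1·r2 → [0,0,0,1]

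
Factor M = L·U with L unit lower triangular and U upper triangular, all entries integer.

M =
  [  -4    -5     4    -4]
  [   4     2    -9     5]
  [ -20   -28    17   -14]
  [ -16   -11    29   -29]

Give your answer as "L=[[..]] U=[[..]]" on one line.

L=[[1,0,0,0],[-1,1,0,0],[5,1,1,0],[4,-3,-1,1]] U=[[-4,-5,4,-4],[0,-3,-5,1],[0,0,2,5],[0,0,0,-5]]

  r1 -= -1·r0 → [0,-3,-5,1]
  r2 -= 5·r0 → [0,-3,-3,6]
  r3 -= 4·r0 → [0,9,13,-13]
  r2 -= 1·r1 → [0,0,2,5]
  r3 -= -3·r1 → [0,0,-2,-10]
  r3 -= -1·r2 → [0,0,0,-5]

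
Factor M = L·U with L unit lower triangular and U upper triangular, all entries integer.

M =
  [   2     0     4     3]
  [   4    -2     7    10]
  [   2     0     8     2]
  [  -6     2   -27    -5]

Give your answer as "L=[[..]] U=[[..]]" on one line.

  R1 -= 2·R0 → [0,-2,-1,4]
  R2 -= 1·R0 → [0,0,4,-1]
  R3 -= -3·R0 → [0,2,-15,4]
  R2 -= 0·R1 → [0,0,4,-1]
  R3 -= -1·R1 → [0,0,-16,8]
  R3 -= -4·R2 → [0,0,0,4]

L=[[1,0,0,0],[2,1,0,0],[1,0,1,0],[-3,-1,-4,1]] U=[[2,0,4,3],[0,-2,-1,4],[0,0,4,-1],[0,0,0,4]]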